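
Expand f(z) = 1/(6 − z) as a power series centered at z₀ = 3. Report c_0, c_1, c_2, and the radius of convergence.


Let w = z − z₀, so z = z₀ + w.
Then 6 − z = 6 − (z₀ + w) = (6 − z₀) − w = 3 − w.
f(z) = 1/(3 − w) = (1/(3)) · 1/(1 − w/(3)) = Σ_{n≥0} w^n / (3)^(n+1).
So c_n = 1/(3)^(n+1):
  c_0 = 1/(3)^1 = 1/3.
  c_1 = 1/(3)^2 = 1/9.
  c_2 = 1/(3)^3 = 1/27.
The series is valid for |w/d| < 1, i.e. |z − z₀| < |d|.
Radius of convergence: R = |6 − z₀| = |3| = 3 (distance from z₀ to the singularity z = 6).

c_0 = 1/3, c_1 = 1/9, c_2 = 1/27; R = 3.


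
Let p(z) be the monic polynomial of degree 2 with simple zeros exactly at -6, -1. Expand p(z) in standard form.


The polynomial is p(z) = ∏_{α ∈ S} (z − α), where S = {-6, -1}.
Expanding the product yields: p(z) = z^2 + 7·z + 6.
The resulting polynomial has degree 2 and real coefficients as required.

p(z) = z^2 + 7·z + 6.


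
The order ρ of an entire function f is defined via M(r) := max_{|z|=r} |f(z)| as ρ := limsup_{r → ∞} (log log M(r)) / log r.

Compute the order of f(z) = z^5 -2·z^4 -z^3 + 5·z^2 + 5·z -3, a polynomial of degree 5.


|f(z)| ≤ Σ|c_k|·r^k = O(r^5) as r → ∞. Polynomial growth is O(e^{r^ε}) for every ε > 0 (since r^5/e^{r^ε} → 0), so ρ ≤ ε for all ε > 0, i.e. ρ = 0. Every nonconstant polynomial has order 0.
Therefore ρ = 0.

Order ρ = 0.


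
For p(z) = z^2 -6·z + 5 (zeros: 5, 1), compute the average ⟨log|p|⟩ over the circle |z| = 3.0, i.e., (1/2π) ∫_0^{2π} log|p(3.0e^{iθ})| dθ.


Zeros: 1, 5; r = 3.0.
Inside |z| < r: 1. Outside (|z| ≥ r): 5.
p(0) = 5, so log|p(0)| = log(5) = 1.6094.
Apply Jensen: I(r) = log|p(0)| + Σ_k log(r/|z_k|), summed over zeros inside |z| < r.
  log(r/|z_k|) for z_k = 1: log(3.0/1) = 1.0986
  Outside zeros (5) contribute nothing to the Jensen sum.
Sum over inside zeros: 1.0986.
I(r) = log|p(0)| + (inside sum) = 1.6094 + 1.0986 = 2.7081.
Note: since some zeros are outside |z| ≤ r, the simplified n·log(r) form does NOT apply — only the inside zeros contribute.

I(r) ≈ 2.7081.


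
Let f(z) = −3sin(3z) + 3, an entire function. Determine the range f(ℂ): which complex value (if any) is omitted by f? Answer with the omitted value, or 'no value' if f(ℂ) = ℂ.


Little Picard bounds the complement of f(ℂ) to at most one point.
sin is entire and surjective onto ℂ: for every w ∈ ℂ, sin(ζ) = w has a solution ζ ∈ ℂ (e.g., via the complex inverse arcsin). With ζ = 3z this gives z = ζ/(3). Then -3·sin(3z) takes every value in -3·ℂ = ℂ, and adding 3 is a bijection of ℂ. So f is surjective and omits no value. (Note: only on the real line is sin bounded by [−1, 1].)

Omitted value: no value.


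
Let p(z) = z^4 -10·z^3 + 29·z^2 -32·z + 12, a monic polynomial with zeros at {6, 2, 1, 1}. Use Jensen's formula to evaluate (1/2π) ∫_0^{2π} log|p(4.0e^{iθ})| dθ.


Zeros: 1, 1, 2, 6; r = 4.0.
Inside |z| < r: 1, 1, 2. Outside (|z| ≥ r): 6.
p(0) = 12, so log|p(0)| = log(12) = 2.4849.
Apply Jensen: I(r) = log|p(0)| + Σ_k log(r/|z_k|), summed over zeros inside |z| < r.
  log(r/|z_k|) for z_k = 2: log(4.0/2) = 0.6931
  log(r/|z_k|) for z_k = 1: log(4.0/1) = 1.3863
  log(r/|z_k|) for z_k = 1: log(4.0/1) = 1.3863
  Outside zeros (6) contribute nothing to the Jensen sum.
Sum over inside zeros: 3.4657.
I(r) = log|p(0)| + (inside sum) = 2.4849 + 3.4657 = 5.9506.
Note: since some zeros are outside |z| ≤ r, the simplified n·log(r) form does NOT apply — only the inside zeros contribute.

I(r) ≈ 5.9506.


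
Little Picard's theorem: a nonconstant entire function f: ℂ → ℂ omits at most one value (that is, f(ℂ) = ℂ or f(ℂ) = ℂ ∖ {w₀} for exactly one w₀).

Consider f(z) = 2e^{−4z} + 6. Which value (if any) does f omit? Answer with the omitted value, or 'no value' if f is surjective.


Little Picard bounds the complement of f(ℂ) to at most one point.
e^{−4z} is never zero on ℂ, so 2·e^{−4z} takes every value in ℂ ∖ {0}. Adding 6 shifts the range to ℂ ∖ {6}. Thus f omits exactly the value 6.

Omitted value: 6.


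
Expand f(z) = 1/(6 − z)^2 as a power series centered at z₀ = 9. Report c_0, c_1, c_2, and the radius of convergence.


Let w = z − z₀, so z = z₀ + w.
Then 6 − z = 6 − (z₀ + w) = (6 − z₀) − w = -3 − w.
f(z) = 1/(-3 − w)^2 = (1/(-3)^2) · (1 − w/(-3))^{−2}.
By the binomial series (1−u)^{−2} = Σ_{n≥0} C(n+1, 1) u^n for |u|<1, with u = w/(-3):
  c_n = C(n+1, 1) / (-3)^(n+2).
  c_0 = 1/(-3)^2 = 1/9.
  c_1 = 2/(-3)^3 = -2/27.
  c_2 = 3/(-3)^4 = 1/27.
The series is valid for |w/d| < 1, i.e. |z − z₀| < |d|.
Radius of convergence: R = |6 − z₀| = |-3| = 3 (distance from z₀ to the singularity z = 6).

c_0 = 1/9, c_1 = -2/27, c_2 = 1/27; R = 3.


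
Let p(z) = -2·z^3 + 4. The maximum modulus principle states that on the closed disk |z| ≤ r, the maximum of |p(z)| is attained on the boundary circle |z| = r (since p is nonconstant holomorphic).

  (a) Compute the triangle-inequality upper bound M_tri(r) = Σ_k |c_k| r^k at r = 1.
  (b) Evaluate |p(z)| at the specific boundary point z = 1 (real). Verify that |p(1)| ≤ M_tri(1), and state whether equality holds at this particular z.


Coefficients: c_0 = 4, c_1 = 0, c_2 = 0, c_3 = -2. Radius r = 1.
Part (a). Triangle bound: M_tri(r) = Σ_k |c_k| r^k
  = |4|·1^0 + |0|·1^1 + |0|·1^2 + |-2|·1^3
  = 4 + 0 + 0 + 2 = 6.
This bounds M(r) := max_{|z|=r} |p(z)| from above; equality holds iff all terms c_k z^k can be made to align in phase at a single z on |z|=r.
Part (b). At z = 1 (real, on the circle |z| = r):
  p(1) = (4)·1^0 + (0)·1^1 + (0)·1^2 + (-2)·1^3 = 2.
  |p(1)| = 2.
Check: |p(1)| = 2 ≤ 6 = M_tri(1). ✓ Equality does not hold at z = 1 (the coefficients have mixed signs, so the terms do not all align in phase there).

M_tri(1) = 6; |p(1)| = 2; equality at z=1: no.


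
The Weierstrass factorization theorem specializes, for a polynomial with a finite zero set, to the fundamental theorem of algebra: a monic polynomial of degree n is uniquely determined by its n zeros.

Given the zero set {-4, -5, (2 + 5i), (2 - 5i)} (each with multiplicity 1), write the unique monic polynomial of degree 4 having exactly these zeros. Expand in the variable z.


The polynomial is p(z) = ∏_{α ∈ S} (z − α), where S = {-4, -5, (2 + 5i), (2 - 5i)}.
Expanding the product yields: p(z) = z^4 + 5·z^3 + 13·z^2 + 181·z + 580.
Note conjugate pairs combine to real quadratics: (z − (2+5i))(z − (2−5i)) = z² − 4z + 29.
The resulting polynomial has degree 4 and real coefficients as required.

p(z) = z^4 + 5·z^3 + 13·z^2 + 181·z + 580.


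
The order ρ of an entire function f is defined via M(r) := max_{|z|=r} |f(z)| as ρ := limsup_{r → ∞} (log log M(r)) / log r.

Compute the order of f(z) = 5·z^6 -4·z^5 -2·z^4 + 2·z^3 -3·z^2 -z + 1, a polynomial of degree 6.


|f(z)| ≤ Σ|c_k|·r^k = O(r^6) as r → ∞. Polynomial growth is O(e^{r^ε}) for every ε > 0 (since r^6/e^{r^ε} → 0), so ρ ≤ ε for all ε > 0, i.e. ρ = 0. Every nonconstant polynomial has order 0.
Therefore ρ = 0.

Order ρ = 0.


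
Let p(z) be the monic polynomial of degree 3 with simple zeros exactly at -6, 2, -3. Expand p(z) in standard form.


The polynomial is p(z) = ∏_{α ∈ S} (z − α), where S = {-6, 2, -3}.
Expanding the product yields: p(z) = z^3 + 7·z^2 -36.
The resulting polynomial has degree 3 and real coefficients as required.

p(z) = z^3 + 7·z^2 -36.


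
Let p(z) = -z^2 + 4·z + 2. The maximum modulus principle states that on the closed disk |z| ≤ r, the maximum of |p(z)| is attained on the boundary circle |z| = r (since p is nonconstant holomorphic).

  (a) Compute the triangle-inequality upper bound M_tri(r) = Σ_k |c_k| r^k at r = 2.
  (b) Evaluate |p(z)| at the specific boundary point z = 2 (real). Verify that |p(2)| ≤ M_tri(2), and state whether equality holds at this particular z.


Coefficients: c_0 = 2, c_1 = 4, c_2 = -1. Radius r = 2.
Part (a). Triangle bound: M_tri(r) = Σ_k |c_k| r^k
  = |2|·2^0 + |4|·2^1 + |-1|·2^2
  = 2 + 8 + 4 = 14.
This bounds M(r) := max_{|z|=r} |p(z)| from above; equality holds iff all terms c_k z^k can be made to align in phase at a single z on |z|=r.
Part (b). At z = 2 (real, on the circle |z| = r):
  p(2) = (2)·2^0 + (4)·2^1 + (-1)·2^2 = 6.
  |p(2)| = 6.
Check: |p(2)| = 6 ≤ 14 = M_tri(2). ✓ Equality does not hold at z = 2 (the coefficients have mixed signs, so the terms do not all align in phase there).

M_tri(2) = 14; |p(2)| = 6; equality at z=2: no.


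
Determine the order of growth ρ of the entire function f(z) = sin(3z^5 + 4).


Write sin(w) = (e^{iw} ± e^{−iw})/(2 or 2i), so |sin(w)| ≤ e^{|w|}. With w = 3z^5 + 4, |w| ≤ 3r^5 + 4 on |z|=r, giving M(r) ≤ e^{3r^5 + 4} and ρ ≤ 5. For the lower bound, choose z on |z|=r with 3z^5 purely imaginary of modulus 3r^5; then |sin(3z^5 + 4)| grows like e^{3r^5}/2, so ρ ≥ 5. Hence ρ = 5.
Therefore ρ = 5.

Order ρ = 5.


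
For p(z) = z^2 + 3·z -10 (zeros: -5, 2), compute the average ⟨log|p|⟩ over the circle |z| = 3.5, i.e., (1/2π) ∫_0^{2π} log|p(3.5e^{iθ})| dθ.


Zeros: -5, 2; r = 3.5.
Inside |z| < r: 2. Outside (|z| ≥ r): -5.
p(0) = -10, so log|p(0)| = log(10) = 2.3026.
Apply Jensen: I(r) = log|p(0)| + Σ_k log(r/|z_k|), summed over zeros inside |z| < r.
  log(r/|z_k|) for z_k = 2: log(3.5/2) = 0.5596
  Outside zeros (-5) contribute nothing to the Jensen sum.
Sum over inside zeros: 0.5596.
I(r) = log|p(0)| + (inside sum) = 2.3026 + 0.5596 = 2.8622.
Note: since some zeros are outside |z| ≤ r, the simplified n·log(r) form does NOT apply — only the inside zeros contribute.

I(r) ≈ 2.8622.


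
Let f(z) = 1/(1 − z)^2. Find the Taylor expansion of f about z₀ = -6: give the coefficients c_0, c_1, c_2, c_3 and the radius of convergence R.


Let w = z − z₀, so z = z₀ + w.
Then 1 − z = 1 − (z₀ + w) = (1 − z₀) − w = 7 − w.
f(z) = 1/(7 − w)^2 = (1/(7)^2) · (1 − w/(7))^{−2}.
By the binomial series (1−u)^{−2} = Σ_{n≥0} C(n+1, 1) u^n for |u|<1, with u = w/(7):
  c_n = C(n+1, 1) / (7)^(n+2).
  c_0 = 1/(7)^2 = 1/49.
  c_1 = 2/(7)^3 = 2/343.
  c_2 = 3/(7)^4 = 3/2401.
  c_3 = 4/(7)^5 = 4/16807.
The series is valid for |w/d| < 1, i.e. |z − z₀| < |d|.
Radius of convergence: R = |1 − z₀| = |7| = 7 (distance from z₀ to the singularity z = 1).

c_0 = 1/49, c_1 = 2/343, c_2 = 3/2401, c_3 = 4/16807; R = 7.


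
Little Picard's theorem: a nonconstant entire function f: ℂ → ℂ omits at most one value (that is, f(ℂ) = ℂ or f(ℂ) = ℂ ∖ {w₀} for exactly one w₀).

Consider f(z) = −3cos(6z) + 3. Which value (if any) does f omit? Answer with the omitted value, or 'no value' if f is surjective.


Little Picard bounds the complement of f(ℂ) to at most one point.
cos is entire and surjective onto ℂ: for every w ∈ ℂ, cos(ζ) = w has a solution ζ ∈ ℂ (e.g., via the complex inverse arccos). With ζ = 6z this gives z = ζ/(6). Then -3·cos(6z) takes every value in -3·ℂ = ℂ, and adding 3 is a bijection of ℂ. So f is surjective and omits no value. (Note: only on the real line is cos bounded by [−1, 1].)

Omitted value: no value.


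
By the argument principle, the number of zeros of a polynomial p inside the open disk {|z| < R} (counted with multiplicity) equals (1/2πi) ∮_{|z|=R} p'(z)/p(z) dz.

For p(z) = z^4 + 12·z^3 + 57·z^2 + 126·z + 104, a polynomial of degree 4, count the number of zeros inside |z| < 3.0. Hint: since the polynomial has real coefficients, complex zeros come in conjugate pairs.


The zeros of p are: -4, (-3 + 2i), (-3 - 2i), -2.
Their magnitudes are: 4, 3.606, 3.606, 2.
Zeros with |z| < R = 3.0: -2.
Count = 1.
By the argument principle, (1/2πi) ∮_{|z|=R} p'(z)/p(z) dz equals exactly this count.

Number of zeros inside |z| < 3.0: 1.


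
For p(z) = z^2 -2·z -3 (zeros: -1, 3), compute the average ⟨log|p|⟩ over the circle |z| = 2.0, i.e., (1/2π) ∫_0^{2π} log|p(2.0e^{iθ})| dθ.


Zeros: -1, 3; r = 2.0.
Inside |z| < r: -1. Outside (|z| ≥ r): 3.
p(0) = -3, so log|p(0)| = log(3) = 1.0986.
Apply Jensen: I(r) = log|p(0)| + Σ_k log(r/|z_k|), summed over zeros inside |z| < r.
  log(r/|z_k|) for z_k = -1: log(2.0/1) = 0.6931
  Outside zeros (3) contribute nothing to the Jensen sum.
Sum over inside zeros: 0.6931.
I(r) = log|p(0)| + (inside sum) = 1.0986 + 0.6931 = 1.7918.
Note: since some zeros are outside |z| ≤ r, the simplified n·log(r) form does NOT apply — only the inside zeros contribute.

I(r) ≈ 1.7918.


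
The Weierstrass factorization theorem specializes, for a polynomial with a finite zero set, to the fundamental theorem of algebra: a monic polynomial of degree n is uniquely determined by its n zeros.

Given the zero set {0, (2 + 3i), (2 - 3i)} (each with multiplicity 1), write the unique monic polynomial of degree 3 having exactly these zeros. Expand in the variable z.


The polynomial is p(z) = ∏_{α ∈ S} (z − α), where S = {0, (2 + 3i), (2 - 3i)}.
Expanding the product yields: p(z) = z^3 -4·z^2 + 13·z.
Note conjugate pairs combine to real quadratics: (z − (2+3i))(z − (2−3i)) = z² − 4z + 13.
The resulting polynomial has degree 3 and real coefficients as required.

p(z) = z^3 -4·z^2 + 13·z.


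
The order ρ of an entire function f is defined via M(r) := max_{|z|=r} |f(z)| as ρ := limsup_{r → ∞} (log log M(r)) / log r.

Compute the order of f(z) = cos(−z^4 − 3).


Write cos(w) = (e^{iw} ± e^{−iw})/(2 or 2i), so |cos(w)| ≤ e^{|w|}. With w = −z^4 − 3, |w| ≤ 1r^4 + 3 on |z|=r, giving M(r) ≤ e^{1r^4 + 3} and ρ ≤ 4. For the lower bound, choose z on |z|=r with -1z^4 purely imaginary of modulus 1r^4; then |cos(−z^4 − 3)| grows like e^{1r^4}/2, so ρ ≥ 4. Hence ρ = 4.
Therefore ρ = 4.

Order ρ = 4.


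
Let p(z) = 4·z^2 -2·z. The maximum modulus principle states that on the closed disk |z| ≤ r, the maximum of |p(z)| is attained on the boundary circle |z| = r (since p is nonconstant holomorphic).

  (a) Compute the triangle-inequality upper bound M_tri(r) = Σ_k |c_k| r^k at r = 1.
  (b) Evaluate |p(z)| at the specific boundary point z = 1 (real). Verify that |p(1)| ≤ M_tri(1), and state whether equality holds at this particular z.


Coefficients: c_0 = 0, c_1 = -2, c_2 = 4. Radius r = 1.
Part (a). Triangle bound: M_tri(r) = Σ_k |c_k| r^k
  = |0|·1^0 + |-2|·1^1 + |4|·1^2
  = 0 + 2 + 4 = 6.
This bounds M(r) := max_{|z|=r} |p(z)| from above; equality holds iff all terms c_k z^k can be made to align in phase at a single z on |z|=r.
Part (b). At z = 1 (real, on the circle |z| = r):
  p(1) = (0)·1^0 + (-2)·1^1 + (4)·1^2 = 2.
  |p(1)| = 2.
Check: |p(1)| = 2 ≤ 6 = M_tri(1). ✓ Equality does not hold at z = 1 (the coefficients have mixed signs, so the terms do not all align in phase there).

M_tri(1) = 6; |p(1)| = 2; equality at z=1: no.


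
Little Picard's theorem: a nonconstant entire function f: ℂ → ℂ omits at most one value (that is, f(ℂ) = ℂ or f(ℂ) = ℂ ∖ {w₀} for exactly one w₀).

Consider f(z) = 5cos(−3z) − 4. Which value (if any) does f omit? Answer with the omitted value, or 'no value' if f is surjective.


Little Picard bounds the complement of f(ℂ) to at most one point.
cos is entire and surjective onto ℂ: for every w ∈ ℂ, cos(ζ) = w has a solution ζ ∈ ℂ (e.g., via the complex inverse arccos). With ζ = −3z this gives z = ζ/(-3). Then 5·cos(−3z) takes every value in 5·ℂ = ℂ, and adding -4 is a bijection of ℂ. So f is surjective and omits no value. (Note: only on the real line is cos bounded by [−1, 1].)

Omitted value: no value.


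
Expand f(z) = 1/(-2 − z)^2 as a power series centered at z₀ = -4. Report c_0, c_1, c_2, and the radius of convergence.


Let w = z − z₀, so z = z₀ + w.
Then -2 − z = -2 − (z₀ + w) = (-2 − z₀) − w = 2 − w.
f(z) = 1/(2 − w)^2 = (1/(2)^2) · (1 − w/(2))^{−2}.
By the binomial series (1−u)^{−2} = Σ_{n≥0} C(n+1, 1) u^n for |u|<1, with u = w/(2):
  c_n = C(n+1, 1) / (2)^(n+2).
  c_0 = 1/(2)^2 = 1/4.
  c_1 = 2/(2)^3 = 1/4.
  c_2 = 3/(2)^4 = 3/16.
The series is valid for |w/d| < 1, i.e. |z − z₀| < |d|.
Radius of convergence: R = |-2 − z₀| = |2| = 2 (distance from z₀ to the singularity z = -2).

c_0 = 1/4, c_1 = 1/4, c_2 = 3/16; R = 2.


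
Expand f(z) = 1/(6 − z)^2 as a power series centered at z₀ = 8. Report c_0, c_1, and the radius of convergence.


Let w = z − z₀, so z = z₀ + w.
Then 6 − z = 6 − (z₀ + w) = (6 − z₀) − w = -2 − w.
f(z) = 1/(-2 − w)^2 = (1/(-2)^2) · (1 − w/(-2))^{−2}.
By the binomial series (1−u)^{−2} = Σ_{n≥0} C(n+1, 1) u^n for |u|<1, with u = w/(-2):
  c_n = C(n+1, 1) / (-2)^(n+2).
  c_0 = 1/(-2)^2 = 1/4.
  c_1 = 2/(-2)^3 = -1/4.
The series is valid for |w/d| < 1, i.e. |z − z₀| < |d|.
Radius of convergence: R = |6 − z₀| = |-2| = 2 (distance from z₀ to the singularity z = 6).

c_0 = 1/4, c_1 = -1/4; R = 2.


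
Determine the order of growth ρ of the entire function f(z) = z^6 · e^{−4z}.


M(r) = max_{|z|=r} |1|·|z|^6·|e^{−4z}| = 1·r^6 · e^{4r^1} (the factors attain their maxima compatibly on |z|=r). Then log M(r) = log 1 + 6·log r + 4r^1, dominated by the last term, so log log M(r) ~ 1·log r. The polynomial factor 1z^6 contributes only a log r term and does not affect the order. ρ = 1.
Therefore ρ = 1.

Order ρ = 1.


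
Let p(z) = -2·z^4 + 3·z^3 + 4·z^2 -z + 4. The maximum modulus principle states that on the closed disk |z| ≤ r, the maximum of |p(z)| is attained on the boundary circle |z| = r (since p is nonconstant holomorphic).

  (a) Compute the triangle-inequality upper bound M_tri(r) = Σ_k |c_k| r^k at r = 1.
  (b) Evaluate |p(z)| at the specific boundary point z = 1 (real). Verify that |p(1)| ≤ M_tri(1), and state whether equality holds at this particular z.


Coefficients: c_0 = 4, c_1 = -1, c_2 = 4, c_3 = 3, c_4 = -2. Radius r = 1.
Part (a). Triangle bound: M_tri(r) = Σ_k |c_k| r^k
  = |4|·1^0 + |-1|·1^1 + |4|·1^2 + |3|·1^3 + |-2|·1^4
  = 4 + 1 + 4 + 3 + 2 = 14.
This bounds M(r) := max_{|z|=r} |p(z)| from above; equality holds iff all terms c_k z^k can be made to align in phase at a single z on |z|=r.
Part (b). At z = 1 (real, on the circle |z| = r):
  p(1) = (4)·1^0 + (-1)·1^1 + (4)·1^2 + (3)·1^3 + (-2)·1^4 = 8.
  |p(1)| = 8.
Check: |p(1)| = 8 ≤ 14 = M_tri(1). ✓ Equality does not hold at z = 1 (the coefficients have mixed signs, so the terms do not all align in phase there).

M_tri(1) = 14; |p(1)| = 8; equality at z=1: no.


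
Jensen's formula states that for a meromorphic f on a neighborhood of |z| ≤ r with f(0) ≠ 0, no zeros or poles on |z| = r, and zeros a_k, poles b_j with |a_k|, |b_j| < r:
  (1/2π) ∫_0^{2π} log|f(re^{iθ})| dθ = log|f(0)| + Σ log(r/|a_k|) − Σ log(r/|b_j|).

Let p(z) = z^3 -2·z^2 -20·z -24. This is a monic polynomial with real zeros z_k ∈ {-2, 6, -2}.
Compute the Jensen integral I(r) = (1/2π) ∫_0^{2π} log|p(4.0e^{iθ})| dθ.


Zeros: -2, -2, 6; r = 4.0.
Inside |z| < r: -2, -2. Outside (|z| ≥ r): 6.
p(0) = -24, so log|p(0)| = log(24) = 3.1781.
Apply Jensen: I(r) = log|p(0)| + Σ_k log(r/|z_k|), summed over zeros inside |z| < r.
  log(r/|z_k|) for z_k = -2: log(4.0/2) = 0.6931
  log(r/|z_k|) for z_k = -2: log(4.0/2) = 0.6931
  Outside zeros (6) contribute nothing to the Jensen sum.
Sum over inside zeros: 1.3863.
I(r) = log|p(0)| + (inside sum) = 3.1781 + 1.3863 = 4.5643.
Note: since some zeros are outside |z| ≤ r, the simplified n·log(r) form does NOT apply — only the inside zeros contribute.

I(r) ≈ 4.5643.


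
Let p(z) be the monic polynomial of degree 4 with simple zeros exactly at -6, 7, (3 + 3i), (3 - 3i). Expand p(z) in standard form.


The polynomial is p(z) = ∏_{α ∈ S} (z − α), where S = {-6, 7, (3 + 3i), (3 - 3i)}.
Expanding the product yields: p(z) = z^4 -7·z^3 -18·z^2 + 234·z -756.
Note conjugate pairs combine to real quadratics: (z − (3+3i))(z − (3−3i)) = z² − 6z + 18.
The resulting polynomial has degree 4 and real coefficients as required.

p(z) = z^4 -7·z^3 -18·z^2 + 234·z -756.


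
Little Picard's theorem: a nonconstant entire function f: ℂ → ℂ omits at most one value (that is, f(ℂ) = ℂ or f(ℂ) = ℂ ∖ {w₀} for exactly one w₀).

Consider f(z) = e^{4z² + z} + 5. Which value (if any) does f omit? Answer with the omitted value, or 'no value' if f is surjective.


Little Picard bounds the complement of f(ℂ) to at most one point.
The exponent g(z) = 4z² + z is a nonconstant polynomial, hence surjective onto ℂ. So e^{g(z)} takes every value in {e^w : w ∈ ℂ} = ℂ ∖ {0}. Adding 5 shifts the range to ℂ ∖ {5}. f omits exactly 5.

Omitted value: 5.


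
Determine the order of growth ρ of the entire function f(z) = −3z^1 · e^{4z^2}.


M(r) = max_{|z|=r} |-3|·|z|^1·|e^{4z^2}| = 3·r^1 · e^{4r^2} (the factors attain their maxima compatibly on |z|=r). Then log M(r) = log 3 + 1·log r + 4r^2, dominated by the last term, so log log M(r) ~ 2·log r. The polynomial factor -3z^1 contributes only a log r term and does not affect the order. ρ = 2.
Therefore ρ = 2.

Order ρ = 2.


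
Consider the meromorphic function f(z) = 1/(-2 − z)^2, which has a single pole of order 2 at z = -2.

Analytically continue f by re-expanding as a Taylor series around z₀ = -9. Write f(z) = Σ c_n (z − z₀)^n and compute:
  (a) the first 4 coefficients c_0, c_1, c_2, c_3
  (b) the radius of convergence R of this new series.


Let w = z − z₀, so z = z₀ + w.
Then -2 − z = -2 − (z₀ + w) = (-2 − z₀) − w = 7 − w.
f(z) = 1/(7 − w)^2 = (1/(7)^2) · (1 − w/(7))^{−2}.
By the binomial series (1−u)^{−2} = Σ_{n≥0} C(n+1, 1) u^n for |u|<1, with u = w/(7):
  c_n = C(n+1, 1) / (7)^(n+2).
  c_0 = 1/(7)^2 = 1/49.
  c_1 = 2/(7)^3 = 2/343.
  c_2 = 3/(7)^4 = 3/2401.
  c_3 = 4/(7)^5 = 4/16807.
The series is valid for |w/d| < 1, i.e. |z − z₀| < |d|.
Radius of convergence: R = |-2 − z₀| = |7| = 7 (distance from z₀ to the singularity z = -2).

c_0 = 1/49, c_1 = 2/343, c_2 = 3/2401, c_3 = 4/16807; R = 7.


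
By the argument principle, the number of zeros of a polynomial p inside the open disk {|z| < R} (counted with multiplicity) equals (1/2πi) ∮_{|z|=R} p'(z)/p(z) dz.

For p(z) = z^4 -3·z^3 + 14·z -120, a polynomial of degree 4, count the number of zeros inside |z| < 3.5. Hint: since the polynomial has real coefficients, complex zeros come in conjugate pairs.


The zeros of p are: 4, (1 + 3i), (1 - 3i), -3.
Their magnitudes are: 4, 3.162, 3.162, 3.
Zeros with |z| < R = 3.5: (1 + 3i), (1 - 3i), -3.
Count = 3.
By the argument principle, (1/2πi) ∮_{|z|=R} p'(z)/p(z) dz equals exactly this count.

Number of zeros inside |z| < 3.5: 3.


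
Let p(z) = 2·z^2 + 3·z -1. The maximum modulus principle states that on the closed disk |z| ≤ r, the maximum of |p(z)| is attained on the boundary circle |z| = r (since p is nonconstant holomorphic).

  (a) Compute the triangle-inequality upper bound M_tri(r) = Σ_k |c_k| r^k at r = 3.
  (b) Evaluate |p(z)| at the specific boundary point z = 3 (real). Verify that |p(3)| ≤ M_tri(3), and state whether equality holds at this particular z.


Coefficients: c_0 = -1, c_1 = 3, c_2 = 2. Radius r = 3.
Part (a). Triangle bound: M_tri(r) = Σ_k |c_k| r^k
  = |-1|·3^0 + |3|·3^1 + |2|·3^2
  = 1 + 9 + 18 = 28.
This bounds M(r) := max_{|z|=r} |p(z)| from above; equality holds iff all terms c_k z^k can be made to align in phase at a single z on |z|=r.
Part (b). At z = 3 (real, on the circle |z| = r):
  p(3) = (-1)·3^0 + (3)·3^1 + (2)·3^2 = 26.
  |p(3)| = 26.
Check: |p(3)| = 26 ≤ 28 = M_tri(3). ✓ Equality does not hold at z = 3 (the coefficients have mixed signs, so the terms do not all align in phase there).

M_tri(3) = 28; |p(3)| = 26; equality at z=3: no.


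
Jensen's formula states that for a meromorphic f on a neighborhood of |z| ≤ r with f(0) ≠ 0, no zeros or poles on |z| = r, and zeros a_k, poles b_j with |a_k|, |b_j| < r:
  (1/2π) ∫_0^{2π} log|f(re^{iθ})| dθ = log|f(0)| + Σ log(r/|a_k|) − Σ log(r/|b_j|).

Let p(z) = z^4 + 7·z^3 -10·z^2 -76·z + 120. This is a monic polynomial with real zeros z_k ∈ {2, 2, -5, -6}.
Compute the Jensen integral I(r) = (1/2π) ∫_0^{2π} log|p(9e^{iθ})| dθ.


Zeros: -6, -5, 2, 2; r = 9.
Inside |z| < r: -6, -5, 2, 2. Outside (|z| ≥ r): ∅.
p(0) = 120, so log|p(0)| = log(120) = 4.7875.
Apply Jensen: I(r) = log|p(0)| + Σ_k log(r/|z_k|), summed over zeros inside |z| < r.
  log(r/|z_k|) for z_k = 2: log(9/2) = 1.5041
  log(r/|z_k|) for z_k = 2: log(9/2) = 1.5041
  log(r/|z_k|) for z_k = -5: log(9/5) = 0.5878
  log(r/|z_k|) for z_k = -6: log(9/6) = 0.4055
Sum over inside zeros: 4.0014.
I(r) = log|p(0)| + (inside sum) = 4.7875 + 4.0014 = 8.7889.
Closed form (all zeros inside, monic): I(r) = n·log(r) = 4·log(9) = 8.7889. ✓

I(r) ≈ 8.7889.


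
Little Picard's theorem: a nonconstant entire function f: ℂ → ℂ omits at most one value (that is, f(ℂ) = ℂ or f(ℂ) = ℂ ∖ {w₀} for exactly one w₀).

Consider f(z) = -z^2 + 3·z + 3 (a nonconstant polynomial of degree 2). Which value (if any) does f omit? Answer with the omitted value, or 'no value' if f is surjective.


Little Picard bounds the complement of f(ℂ) to at most one point.
For every w ∈ ℂ, the equation p(z) − w = 0 is a nonconstant polynomial in z and hence has at least one root by the fundamental theorem of algebra. So p is surjective onto ℂ, omitting no value.

Omitted value: no value.


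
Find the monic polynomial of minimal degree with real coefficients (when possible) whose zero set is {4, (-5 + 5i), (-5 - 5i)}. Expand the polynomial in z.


The polynomial is p(z) = ∏_{α ∈ S} (z − α), where S = {4, (-5 + 5i), (-5 - 5i)}.
Expanding the product yields: p(z) = z^3 + 6·z^2 + 10·z -200.
Note conjugate pairs combine to real quadratics: (z − (-5+5i))(z − (-5−5i)) = z² + 10z + 50.
The resulting polynomial has degree 3 and real coefficients as required.

p(z) = z^3 + 6·z^2 + 10·z -200.


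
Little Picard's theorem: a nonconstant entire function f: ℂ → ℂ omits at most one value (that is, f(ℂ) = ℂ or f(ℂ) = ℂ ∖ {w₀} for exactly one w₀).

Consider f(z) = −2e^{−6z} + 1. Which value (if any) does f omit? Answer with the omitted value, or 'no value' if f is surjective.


Little Picard bounds the complement of f(ℂ) to at most one point.
e^{−6z} is never zero on ℂ, so -2·e^{−6z} takes every value in ℂ ∖ {0}. Adding 1 shifts the range to ℂ ∖ {1}. Thus f omits exactly the value 1.

Omitted value: 1.


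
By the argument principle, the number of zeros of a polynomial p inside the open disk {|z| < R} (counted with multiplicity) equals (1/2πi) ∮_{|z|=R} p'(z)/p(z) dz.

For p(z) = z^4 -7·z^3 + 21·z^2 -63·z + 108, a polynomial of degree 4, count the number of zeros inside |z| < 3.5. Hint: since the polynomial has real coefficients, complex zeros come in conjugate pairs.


The zeros of p are: 4, 3, (0 + 3i), (0 - 3i).
Their magnitudes are: 4, 3, 3, 3.
Zeros with |z| < R = 3.5: 3, (0 + 3i), (0 - 3i).
Count = 3.
By the argument principle, (1/2πi) ∮_{|z|=R} p'(z)/p(z) dz equals exactly this count.

Number of zeros inside |z| < 3.5: 3.


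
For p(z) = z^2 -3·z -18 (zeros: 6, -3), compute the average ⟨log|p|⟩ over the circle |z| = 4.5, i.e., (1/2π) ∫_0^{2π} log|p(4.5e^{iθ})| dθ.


Zeros: -3, 6; r = 4.5.
Inside |z| < r: -3. Outside (|z| ≥ r): 6.
p(0) = -18, so log|p(0)| = log(18) = 2.8904.
Apply Jensen: I(r) = log|p(0)| + Σ_k log(r/|z_k|), summed over zeros inside |z| < r.
  log(r/|z_k|) for z_k = -3: log(4.5/3) = 0.4055
  Outside zeros (6) contribute nothing to the Jensen sum.
Sum over inside zeros: 0.4055.
I(r) = log|p(0)| + (inside sum) = 2.8904 + 0.4055 = 3.2958.
Note: since some zeros are outside |z| ≤ r, the simplified n·log(r) form does NOT apply — only the inside zeros contribute.

I(r) ≈ 3.2958.


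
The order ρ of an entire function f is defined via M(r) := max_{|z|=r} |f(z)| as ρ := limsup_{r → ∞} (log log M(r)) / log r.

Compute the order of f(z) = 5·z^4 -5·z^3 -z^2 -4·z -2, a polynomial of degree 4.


|f(z)| ≤ Σ|c_k|·r^k = O(r^4) as r → ∞. Polynomial growth is O(e^{r^ε}) for every ε > 0 (since r^4/e^{r^ε} → 0), so ρ ≤ ε for all ε > 0, i.e. ρ = 0. Every nonconstant polynomial has order 0.
Therefore ρ = 0.

Order ρ = 0.


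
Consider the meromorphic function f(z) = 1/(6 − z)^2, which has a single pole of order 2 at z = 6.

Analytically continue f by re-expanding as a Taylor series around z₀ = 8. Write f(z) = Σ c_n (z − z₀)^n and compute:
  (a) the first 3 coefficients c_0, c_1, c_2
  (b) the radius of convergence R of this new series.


Let w = z − z₀, so z = z₀ + w.
Then 6 − z = 6 − (z₀ + w) = (6 − z₀) − w = -2 − w.
f(z) = 1/(-2 − w)^2 = (1/(-2)^2) · (1 − w/(-2))^{−2}.
By the binomial series (1−u)^{−2} = Σ_{n≥0} C(n+1, 1) u^n for |u|<1, with u = w/(-2):
  c_n = C(n+1, 1) / (-2)^(n+2).
  c_0 = 1/(-2)^2 = 1/4.
  c_1 = 2/(-2)^3 = -1/4.
  c_2 = 3/(-2)^4 = 3/16.
The series is valid for |w/d| < 1, i.e. |z − z₀| < |d|.
Radius of convergence: R = |6 − z₀| = |-2| = 2 (distance from z₀ to the singularity z = 6).

c_0 = 1/4, c_1 = -1/4, c_2 = 3/16; R = 2.


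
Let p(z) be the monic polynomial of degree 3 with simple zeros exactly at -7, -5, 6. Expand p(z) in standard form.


The polynomial is p(z) = ∏_{α ∈ S} (z − α), where S = {-7, -5, 6}.
Expanding the product yields: p(z) = z^3 + 6·z^2 -37·z -210.
The resulting polynomial has degree 3 and real coefficients as required.

p(z) = z^3 + 6·z^2 -37·z -210.


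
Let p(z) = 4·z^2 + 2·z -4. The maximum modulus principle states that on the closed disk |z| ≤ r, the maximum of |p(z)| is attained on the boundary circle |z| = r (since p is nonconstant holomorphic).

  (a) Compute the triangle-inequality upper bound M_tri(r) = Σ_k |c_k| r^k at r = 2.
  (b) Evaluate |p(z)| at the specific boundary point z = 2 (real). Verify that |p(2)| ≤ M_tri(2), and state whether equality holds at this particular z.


Coefficients: c_0 = -4, c_1 = 2, c_2 = 4. Radius r = 2.
Part (a). Triangle bound: M_tri(r) = Σ_k |c_k| r^k
  = |-4|·2^0 + |2|·2^1 + |4|·2^2
  = 4 + 4 + 16 = 24.
This bounds M(r) := max_{|z|=r} |p(z)| from above; equality holds iff all terms c_k z^k can be made to align in phase at a single z on |z|=r.
Part (b). At z = 2 (real, on the circle |z| = r):
  p(2) = (-4)·2^0 + (2)·2^1 + (4)·2^2 = 16.
  |p(2)| = 16.
Check: |p(2)| = 16 ≤ 24 = M_tri(2). ✓ Equality does not hold at z = 2 (the coefficients have mixed signs, so the terms do not all align in phase there).

M_tri(2) = 24; |p(2)| = 16; equality at z=2: no.


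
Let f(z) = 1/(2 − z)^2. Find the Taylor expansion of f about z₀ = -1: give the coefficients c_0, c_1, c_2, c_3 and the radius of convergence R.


Let w = z − z₀, so z = z₀ + w.
Then 2 − z = 2 − (z₀ + w) = (2 − z₀) − w = 3 − w.
f(z) = 1/(3 − w)^2 = (1/(3)^2) · (1 − w/(3))^{−2}.
By the binomial series (1−u)^{−2} = Σ_{n≥0} C(n+1, 1) u^n for |u|<1, with u = w/(3):
  c_n = C(n+1, 1) / (3)^(n+2).
  c_0 = 1/(3)^2 = 1/9.
  c_1 = 2/(3)^3 = 2/27.
  c_2 = 3/(3)^4 = 1/27.
  c_3 = 4/(3)^5 = 4/243.
The series is valid for |w/d| < 1, i.e. |z − z₀| < |d|.
Radius of convergence: R = |2 − z₀| = |3| = 3 (distance from z₀ to the singularity z = 2).

c_0 = 1/9, c_1 = 2/27, c_2 = 1/27, c_3 = 4/243; R = 3.


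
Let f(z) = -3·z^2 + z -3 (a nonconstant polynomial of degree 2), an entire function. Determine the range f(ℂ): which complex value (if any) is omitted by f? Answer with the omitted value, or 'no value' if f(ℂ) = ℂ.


Little Picard bounds the complement of f(ℂ) to at most one point.
For every w ∈ ℂ, the equation p(z) − w = 0 is a nonconstant polynomial in z and hence has at least one root by the fundamental theorem of algebra. So p is surjective onto ℂ, omitting no value.

Omitted value: no value.


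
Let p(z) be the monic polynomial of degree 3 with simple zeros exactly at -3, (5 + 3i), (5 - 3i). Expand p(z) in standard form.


The polynomial is p(z) = ∏_{α ∈ S} (z − α), where S = {-3, (5 + 3i), (5 - 3i)}.
Expanding the product yields: p(z) = z^3 -7·z^2 + 4·z + 102.
Note conjugate pairs combine to real quadratics: (z − (5+3i))(z − (5−3i)) = z² − 10z + 34.
The resulting polynomial has degree 3 and real coefficients as required.

p(z) = z^3 -7·z^2 + 4·z + 102.


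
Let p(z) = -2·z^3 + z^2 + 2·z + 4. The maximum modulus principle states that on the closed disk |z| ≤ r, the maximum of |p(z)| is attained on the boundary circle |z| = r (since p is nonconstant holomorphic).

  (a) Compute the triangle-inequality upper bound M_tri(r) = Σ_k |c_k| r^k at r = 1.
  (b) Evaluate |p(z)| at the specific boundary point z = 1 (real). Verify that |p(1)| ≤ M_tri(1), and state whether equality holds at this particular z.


Coefficients: c_0 = 4, c_1 = 2, c_2 = 1, c_3 = -2. Radius r = 1.
Part (a). Triangle bound: M_tri(r) = Σ_k |c_k| r^k
  = |4|·1^0 + |2|·1^1 + |1|·1^2 + |-2|·1^3
  = 4 + 2 + 1 + 2 = 9.
This bounds M(r) := max_{|z|=r} |p(z)| from above; equality holds iff all terms c_k z^k can be made to align in phase at a single z on |z|=r.
Part (b). At z = 1 (real, on the circle |z| = r):
  p(1) = (4)·1^0 + (2)·1^1 + (1)·1^2 + (-2)·1^3 = 5.
  |p(1)| = 5.
Check: |p(1)| = 5 ≤ 9 = M_tri(1). ✓ Equality does not hold at z = 1 (the coefficients have mixed signs, so the terms do not all align in phase there).

M_tri(1) = 9; |p(1)| = 5; equality at z=1: no.


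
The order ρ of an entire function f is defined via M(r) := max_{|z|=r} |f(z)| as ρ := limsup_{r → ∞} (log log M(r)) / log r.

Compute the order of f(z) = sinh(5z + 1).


sinh(w) is a linear combination of e^{iw} and e^{−iw} (or e^w, e^{−w} in the hyperbolic case), so |sinh(w)| ≤ e^{|w|}. With w = 5z + 1, |w| ≤ 5|z| + 1 = 5r + 1 on |z| = r, giving M(r) ≤ e^{5r + 1}, so ρ ≤ 1. On a suitable ray (z = it for sin/cos; z = t for sinh/cosh, t real → ∞), |sinh(5z + 1)| grows like e^{5|t|}/2, so ρ ≥ 1. Hence ρ = 1.
Therefore ρ = 1.

Order ρ = 1.


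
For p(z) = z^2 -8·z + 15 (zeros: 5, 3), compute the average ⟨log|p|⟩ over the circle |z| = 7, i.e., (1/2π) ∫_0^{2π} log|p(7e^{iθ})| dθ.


Zeros: 3, 5; r = 7.
Inside |z| < r: 3, 5. Outside (|z| ≥ r): ∅.
p(0) = 15, so log|p(0)| = log(15) = 2.7081.
Apply Jensen: I(r) = log|p(0)| + Σ_k log(r/|z_k|), summed over zeros inside |z| < r.
  log(r/|z_k|) for z_k = 5: log(7/5) = 0.3365
  log(r/|z_k|) for z_k = 3: log(7/3) = 0.8473
Sum over inside zeros: 1.1838.
I(r) = log|p(0)| + (inside sum) = 2.7081 + 1.1838 = 3.8918.
Closed form (all zeros inside, monic): I(r) = n·log(r) = 2·log(7) = 3.8918. ✓

I(r) ≈ 3.8918.


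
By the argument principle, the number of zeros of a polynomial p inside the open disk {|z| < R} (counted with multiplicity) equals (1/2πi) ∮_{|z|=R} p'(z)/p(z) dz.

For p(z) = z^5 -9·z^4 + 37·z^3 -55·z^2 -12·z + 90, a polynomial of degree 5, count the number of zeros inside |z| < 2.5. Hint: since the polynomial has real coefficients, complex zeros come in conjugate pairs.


The zeros of p are: -1, (3 + 3i), (3 - 3i), (2 + 1i), (2 - 1i).
Their magnitudes are: 1, 4.243, 4.243, 2.236, 2.236.
Zeros with |z| < R = 2.5: -1, (2 + 1i), (2 - 1i).
Count = 3.
By the argument principle, (1/2πi) ∮_{|z|=R} p'(z)/p(z) dz equals exactly this count.

Number of zeros inside |z| < 2.5: 3.


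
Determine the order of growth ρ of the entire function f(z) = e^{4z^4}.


|e^{4z^4}| = e^{Re(4·z^4) + 0} ≤ e^{4|z|^4 + 0} = e^{4r^4 + 0} on |z| = r, so ρ ≤ 4. Choosing z on |z|=r so that 4·z^4 is real positive (always possible by picking arg z appropriately) gives |f(z)| = e^{4r^4 + 0}, matching the bound. The additive constant 0 does not affect log log M(r) ~ 4·log r. Hence ρ = 4.
Therefore ρ = 4.

Order ρ = 4.


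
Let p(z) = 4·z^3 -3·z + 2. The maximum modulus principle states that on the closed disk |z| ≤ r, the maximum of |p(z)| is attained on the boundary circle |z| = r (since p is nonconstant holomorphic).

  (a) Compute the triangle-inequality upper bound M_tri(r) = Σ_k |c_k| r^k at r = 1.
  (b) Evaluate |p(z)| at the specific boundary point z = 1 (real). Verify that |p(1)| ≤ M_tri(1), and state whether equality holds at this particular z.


Coefficients: c_0 = 2, c_1 = -3, c_2 = 0, c_3 = 4. Radius r = 1.
Part (a). Triangle bound: M_tri(r) = Σ_k |c_k| r^k
  = |2|·1^0 + |-3|·1^1 + |0|·1^2 + |4|·1^3
  = 2 + 3 + 0 + 4 = 9.
This bounds M(r) := max_{|z|=r} |p(z)| from above; equality holds iff all terms c_k z^k can be made to align in phase at a single z on |z|=r.
Part (b). At z = 1 (real, on the circle |z| = r):
  p(1) = (2)·1^0 + (-3)·1^1 + (0)·1^2 + (4)·1^3 = 3.
  |p(1)| = 3.
Check: |p(1)| = 3 ≤ 9 = M_tri(1). ✓ Equality does not hold at z = 1 (the coefficients have mixed signs, so the terms do not all align in phase there).

M_tri(1) = 9; |p(1)| = 3; equality at z=1: no.


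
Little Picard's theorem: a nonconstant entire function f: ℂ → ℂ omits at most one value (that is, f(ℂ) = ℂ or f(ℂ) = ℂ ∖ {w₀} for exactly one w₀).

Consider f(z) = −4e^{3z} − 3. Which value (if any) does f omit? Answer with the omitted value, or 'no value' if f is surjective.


Little Picard bounds the complement of f(ℂ) to at most one point.
e^{3z} is never zero on ℂ, so -4·e^{3z} takes every value in ℂ ∖ {0}. Adding -3 shifts the range to ℂ ∖ {-3}. Thus f omits exactly the value -3.

Omitted value: -3.


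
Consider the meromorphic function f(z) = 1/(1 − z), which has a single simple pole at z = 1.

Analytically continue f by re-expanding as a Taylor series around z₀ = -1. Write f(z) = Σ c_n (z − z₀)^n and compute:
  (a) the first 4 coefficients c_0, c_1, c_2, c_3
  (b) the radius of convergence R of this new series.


Let w = z − z₀, so z = z₀ + w.
Then 1 − z = 1 − (z₀ + w) = (1 − z₀) − w = 2 − w.
f(z) = 1/(2 − w) = (1/(2)) · 1/(1 − w/(2)) = Σ_{n≥0} w^n / (2)^(n+1).
So c_n = 1/(2)^(n+1):
  c_0 = 1/(2)^1 = 1/2.
  c_1 = 1/(2)^2 = 1/4.
  c_2 = 1/(2)^3 = 1/8.
  c_3 = 1/(2)^4 = 1/16.
The series is valid for |w/d| < 1, i.e. |z − z₀| < |d|.
Radius of convergence: R = |1 − z₀| = |2| = 2 (distance from z₀ to the singularity z = 1).

c_0 = 1/2, c_1 = 1/4, c_2 = 1/8, c_3 = 1/16; R = 2.


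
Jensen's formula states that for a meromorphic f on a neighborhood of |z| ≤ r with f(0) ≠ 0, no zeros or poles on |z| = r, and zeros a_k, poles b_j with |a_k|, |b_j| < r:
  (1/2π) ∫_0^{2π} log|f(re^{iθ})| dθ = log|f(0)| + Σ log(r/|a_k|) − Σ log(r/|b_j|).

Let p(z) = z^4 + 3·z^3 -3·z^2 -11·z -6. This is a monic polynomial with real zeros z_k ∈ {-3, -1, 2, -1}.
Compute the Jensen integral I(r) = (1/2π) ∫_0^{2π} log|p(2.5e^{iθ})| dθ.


Zeros: -3, -1, -1, 2; r = 2.5.
Inside |z| < r: -1, -1, 2. Outside (|z| ≥ r): -3.
p(0) = -6, so log|p(0)| = log(6) = 1.7918.
Apply Jensen: I(r) = log|p(0)| + Σ_k log(r/|z_k|), summed over zeros inside |z| < r.
  log(r/|z_k|) for z_k = -1: log(2.5/1) = 0.9163
  log(r/|z_k|) for z_k = 2: log(2.5/2) = 0.2231
  log(r/|z_k|) for z_k = -1: log(2.5/1) = 0.9163
  Outside zeros (-3) contribute nothing to the Jensen sum.
Sum over inside zeros: 2.0557.
I(r) = log|p(0)| + (inside sum) = 1.7918 + 2.0557 = 3.8475.
Note: since some zeros are outside |z| ≤ r, the simplified n·log(r) form does NOT apply — only the inside zeros contribute.

I(r) ≈ 3.8475.


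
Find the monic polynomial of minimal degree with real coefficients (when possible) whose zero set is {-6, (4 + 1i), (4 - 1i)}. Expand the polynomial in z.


The polynomial is p(z) = ∏_{α ∈ S} (z − α), where S = {-6, (4 + 1i), (4 - 1i)}.
Expanding the product yields: p(z) = z^3 -2·z^2 -31·z + 102.
Note conjugate pairs combine to real quadratics: (z − (4+1i))(z − (4−1i)) = z² − 8z + 17.
The resulting polynomial has degree 3 and real coefficients as required.

p(z) = z^3 -2·z^2 -31·z + 102.


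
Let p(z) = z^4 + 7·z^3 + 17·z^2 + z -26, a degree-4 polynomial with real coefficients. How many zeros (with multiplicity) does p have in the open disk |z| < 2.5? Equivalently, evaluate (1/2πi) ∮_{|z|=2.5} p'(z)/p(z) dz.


The zeros of p are: 1, (-3 + 2i), (-3 - 2i), -2.
Their magnitudes are: 1, 3.606, 3.606, 2.
Zeros with |z| < R = 2.5: 1, -2.
Count = 2.
By the argument principle, (1/2πi) ∮_{|z|=R} p'(z)/p(z) dz equals exactly this count.

Number of zeros inside |z| < 2.5: 2.
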